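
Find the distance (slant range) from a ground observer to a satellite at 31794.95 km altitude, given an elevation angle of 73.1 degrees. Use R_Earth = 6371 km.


h = 31794.95 km, el = 73.1 deg
d = -R_E*sin(el) + sqrt((R_E*sin(el))^2 + 2*R_E*h + h^2)
d = -6371.0000*sin(1.2758) + sqrt((6371.0000*0.9568136)^2 + 2*6371.0000*31794.95 + 31794.95^2)
d = 32025.1270 km

32025.1270 km


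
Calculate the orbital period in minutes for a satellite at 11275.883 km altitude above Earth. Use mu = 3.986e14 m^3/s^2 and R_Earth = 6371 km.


r = 17646.8830 km = 1.7646883e+07 m
T = 2*pi*sqrt(r^3/mu) = 2*pi*sqrt(5.4954596e+21 / 3.986e14)
T = 23329.9190 s = 388.8320 min

388.8320 minutes


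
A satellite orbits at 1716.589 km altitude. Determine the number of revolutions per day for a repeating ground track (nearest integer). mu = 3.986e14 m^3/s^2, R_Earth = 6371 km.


r = 8.087589e+06 m
T = 2*pi*sqrt(r^3/mu) = 7238.3542 s = 120.6392 min
revs/day = 1440 / 120.6392 = 11.9364
Rounded: 12 revolutions per day

12 revolutions per day


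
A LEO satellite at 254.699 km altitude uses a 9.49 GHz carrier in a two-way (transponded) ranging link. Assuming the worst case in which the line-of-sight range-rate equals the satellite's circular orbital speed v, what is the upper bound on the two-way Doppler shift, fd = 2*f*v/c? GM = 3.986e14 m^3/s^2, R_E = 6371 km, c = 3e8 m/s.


r = 6.625699e+06 m
v = sqrt(mu/r) = 7756.2678 m/s (worst-case radial velocity)
f = 9.49 GHz = 9.49e+09 Hz
fd = 2*f*v/c = 2*9.49e+09*7756.2678/3.0e+08
fd = 490713.2100 Hz

490713.2100 Hz


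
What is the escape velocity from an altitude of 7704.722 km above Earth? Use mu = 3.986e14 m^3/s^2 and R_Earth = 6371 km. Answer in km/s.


r = 6371.0 + 7704.722 = 14075.7220 km = 1.4075722e+07 m
v_esc = sqrt(2*mu/r) = sqrt(2*3.986e14 / 1.4075722e+07)
v_esc = 7525.7243 m/s = 7.5257 km/s

7.5257 km/s


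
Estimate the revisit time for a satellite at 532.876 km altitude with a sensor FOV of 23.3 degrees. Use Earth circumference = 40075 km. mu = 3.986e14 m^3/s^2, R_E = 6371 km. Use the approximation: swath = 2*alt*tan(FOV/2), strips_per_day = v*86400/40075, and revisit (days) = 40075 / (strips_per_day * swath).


swath = 2*532.876*tan(0.2033309) = 219.7369 km
v = sqrt(mu/r) = 7598.4001 m/s = 7.5984 km/s
strips/day = v*86400/40075 = 7.5984*86400/40075 = 16.3818
coverage/day = strips * swath = 16.3818 * 219.7369 = 3599.6917 km
revisit = 40075 / 3599.6917 = 11.1329 days

11.1329 days


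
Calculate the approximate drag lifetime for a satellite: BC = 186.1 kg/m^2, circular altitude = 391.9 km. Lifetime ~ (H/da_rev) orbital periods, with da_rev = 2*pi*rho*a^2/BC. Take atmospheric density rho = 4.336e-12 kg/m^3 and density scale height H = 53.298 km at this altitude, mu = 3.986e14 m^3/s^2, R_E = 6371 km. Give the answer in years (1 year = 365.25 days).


a = R_E + alt = 6762.9000 km = 6.7629e+06 m
da_rev = 2*pi*rho*a^2/BC = 2*pi*4.336e-12*(6.7629e+06)^2/186.1 = 6.695588 m per revolution
N = H/da_rev = 53298.0000 m / 6.695588 m = 7960.1676 revolutions
P = 2*pi*sqrt(a^3/mu) = 5534.9114 s
lifetime = N*P = 7960.1676 * 5534.9114 = 4.4058822e+07 s = 509.9401 days
years = 509.9401 / 365.25 = 1.3961 years

1.3961 years


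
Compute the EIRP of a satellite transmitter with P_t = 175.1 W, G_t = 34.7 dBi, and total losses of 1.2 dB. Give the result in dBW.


Pt = 175.1 W = 22.4329 dBW
EIRP = Pt_dBW + Gt - losses = 22.4329 + 34.7 - 1.2 = 55.9329 dBW

55.9329 dBW


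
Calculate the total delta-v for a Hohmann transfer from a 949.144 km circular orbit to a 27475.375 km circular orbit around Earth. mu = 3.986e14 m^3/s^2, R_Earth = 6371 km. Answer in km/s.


r1 = 7320.1440 km = 7.320144e+06 m
r2 = 33846.3750 km = 3.3846375e+07 m
dv1 = sqrt(mu/r1)*(sqrt(2*r2/(r1+r2)) - 1) = 2083.3500 m/s
dv2 = sqrt(mu/r2)*(1 - sqrt(2*r1/(r1+r2))) = 1385.2089 m/s
total dv = |dv1| + |dv2| = 2083.3500 + 1385.2089 = 3468.5590 m/s = 3.4686 km/s

3.4686 km/s


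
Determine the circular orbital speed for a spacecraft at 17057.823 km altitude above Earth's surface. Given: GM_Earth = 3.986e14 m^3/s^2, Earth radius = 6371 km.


r = R_E + alt = 6371.0 + 17057.823 = 23428.8230 km = 2.3428823e+07 m
v = sqrt(mu/r) = sqrt(3.986e14 / 2.3428823e+07) = 4124.7099 m/s = 4.1247 km/s

4.1247 km/s


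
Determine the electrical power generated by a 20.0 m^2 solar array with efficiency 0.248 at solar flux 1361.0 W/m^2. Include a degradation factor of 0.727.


P = area * eta * S * degradation
P = 20.0 * 0.248 * 1361.0 * 0.727
P = 4907.6571 W

4907.6571 W


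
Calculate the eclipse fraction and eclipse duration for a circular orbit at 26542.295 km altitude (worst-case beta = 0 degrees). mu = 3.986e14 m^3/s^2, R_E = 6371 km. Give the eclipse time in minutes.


r = 32913.2950 km
T = 990.4146 min
Eclipse fraction = arcsin(R_E/r)/pi = arcsin(6371.0000/32913.2950)/pi
= arcsin(0.1935692)/pi = 0.0620064
Eclipse duration = 0.0620064 * 990.4146 = 61.4120 min

61.4120 minutes


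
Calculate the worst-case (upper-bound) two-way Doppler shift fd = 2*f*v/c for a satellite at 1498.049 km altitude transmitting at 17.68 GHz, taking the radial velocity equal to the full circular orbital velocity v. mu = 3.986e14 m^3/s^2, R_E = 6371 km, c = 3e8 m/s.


r = 7.869049e+06 m
v = sqrt(mu/r) = 7117.1730 m/s (worst-case radial velocity)
f = 17.68 GHz = 1.768e+10 Hz
fd = 2*f*v/c = 2*1.768e+10*7117.1730/3.0e+08
fd = 838877.4573 Hz

838877.4573 Hz


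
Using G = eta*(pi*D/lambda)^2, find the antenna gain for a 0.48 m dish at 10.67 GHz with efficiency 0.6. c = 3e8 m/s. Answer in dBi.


lambda = c/f = 3e8 / 1.067e+10 = 0.02811621 m
G = eta*(pi*D/lambda)^2 = 0.6*(pi*0.48/0.02811621)^2
G = 1725.9166 (linear)
G = 10*log10(1725.9166) = 32.3702 dBi

32.3702 dBi


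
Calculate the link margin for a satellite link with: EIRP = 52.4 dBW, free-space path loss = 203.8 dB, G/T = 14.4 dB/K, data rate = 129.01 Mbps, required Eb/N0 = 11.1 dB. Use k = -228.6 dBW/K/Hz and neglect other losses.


C/N0 = EIRP - FSPL + G/T - k = 52.4 - 203.8 + 14.4 - (-228.6)
C/N0 = 91.6000 dB-Hz
R_b = 129.01 Mbps = 1.2901e+08 bps -> 10*log10(R_b) = 81.1062 dB-Hz
Eb/N0 = C/N0 - 10*log10(R_b) = 91.6000 - 81.1062 = 10.4938 dB
Margin = Eb/N0 - Eb/N0_req = 10.4938 - 11.1 = -0.6062338 dB (negative margin: link does not close)

-0.6062 dB


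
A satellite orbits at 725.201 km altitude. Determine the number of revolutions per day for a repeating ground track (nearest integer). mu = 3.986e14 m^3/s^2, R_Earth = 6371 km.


r = 7.096201e+06 m
T = 2*pi*sqrt(r^3/mu) = 5949.0838 s = 99.1514 min
revs/day = 1440 / 99.1514 = 14.5232
Rounded: 15 revolutions per day

15 revolutions per day


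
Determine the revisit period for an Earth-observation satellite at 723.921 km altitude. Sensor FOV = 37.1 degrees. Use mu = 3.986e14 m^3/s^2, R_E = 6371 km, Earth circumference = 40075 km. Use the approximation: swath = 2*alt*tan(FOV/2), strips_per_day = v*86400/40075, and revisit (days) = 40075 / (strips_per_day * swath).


swath = 2*723.921*tan(0.3237586) = 485.8465 km
v = sqrt(mu/r) = 7495.4009 m/s = 7.4954 km/s
strips/day = v*86400/40075 = 7.4954*86400/40075 = 16.1598
coverage/day = strips * swath = 16.1598 * 485.8465 = 7851.1659 km
revisit = 40075 / 7851.1659 = 5.1043 days

5.1043 days


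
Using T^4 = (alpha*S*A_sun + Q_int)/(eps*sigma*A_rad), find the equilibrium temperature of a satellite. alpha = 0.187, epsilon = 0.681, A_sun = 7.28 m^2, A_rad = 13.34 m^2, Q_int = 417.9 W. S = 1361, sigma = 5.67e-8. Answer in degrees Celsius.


Numerator = alpha*S*A_sun + Q_int = 0.187*1361*7.28 + 417.9 = 2270.7110 W
Denominator = eps*sigma*A_rad = 0.681*5.67e-8*13.34 = 5.1509342e-07 W/K^4
T^4 = 4.4083478e+09 K^4
T = 257.6730 K = -15.4770 C

-15.4770 degrees Celsius


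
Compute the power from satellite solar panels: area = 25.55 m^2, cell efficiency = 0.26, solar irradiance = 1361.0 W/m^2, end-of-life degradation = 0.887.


P = area * eta * S * degradation
P = 25.55 * 0.26 * 1361.0 * 0.887
P = 8019.4761 W

8019.4761 W


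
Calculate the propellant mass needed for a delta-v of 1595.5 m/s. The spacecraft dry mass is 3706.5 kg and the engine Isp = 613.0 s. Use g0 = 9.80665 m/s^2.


ve = Isp * g0 = 613.0 * 9.80665 = 6011.476450 m/s
mass ratio = exp(dv/ve) = exp(1595.5/6011.476450) = 1.30396420
m_prop = m_dry * (mr - 1) = 3706.5 * (1.30396420 - 1)
m_prop = 1126.6433 kg

1126.6433 kg


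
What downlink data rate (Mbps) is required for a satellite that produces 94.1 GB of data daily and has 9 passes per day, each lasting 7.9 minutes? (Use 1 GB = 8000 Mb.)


total contact time = 9 * 7.9 * 60 = 4266.0000 s
data = 94.1 GB = 752800.0000 Mb
rate = 752800.0000 / 4266.0000 = 176.4651 Mbps

176.4651 Mbps


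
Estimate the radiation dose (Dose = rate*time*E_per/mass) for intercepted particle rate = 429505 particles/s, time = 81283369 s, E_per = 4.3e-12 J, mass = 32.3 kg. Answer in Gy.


Total energy deposited = rate * time * E_per
  = 429505 * 81283369 * 4.3e-12 = 150.1199 J
Dose = E_total / mass = 150.1199 / 32.3
Dose = 4.6477 Gy

4.6477 Gy


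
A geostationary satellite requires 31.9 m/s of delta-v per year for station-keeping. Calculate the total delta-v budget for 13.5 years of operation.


dV = rate * years = 31.9 * 13.5
dV = 430.6500 m/s

430.6500 m/s


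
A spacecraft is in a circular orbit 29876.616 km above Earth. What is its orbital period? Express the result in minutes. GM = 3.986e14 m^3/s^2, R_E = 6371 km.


r = 36247.6160 km = 3.6247616e+07 m
T = 2*pi*sqrt(r^3/mu) = 2*pi*sqrt(4.7625368e+22 / 3.986e14)
T = 68680.0170 s = 1144.6669 min

1144.6669 minutes


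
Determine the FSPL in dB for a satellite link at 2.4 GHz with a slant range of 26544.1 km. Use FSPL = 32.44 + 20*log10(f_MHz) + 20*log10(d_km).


f = 2.4 GHz = 2400.0000 MHz
d = 26544.1 km
FSPL = 32.44 + 20*log10(2400.0000) + 20*log10(26544.1)
FSPL = 32.44 + 67.6042 + 88.4794
FSPL = 188.5236 dB

188.5236 dB


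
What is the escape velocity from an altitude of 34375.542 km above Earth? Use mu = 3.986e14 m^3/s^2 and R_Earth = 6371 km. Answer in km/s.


r = 6371.0 + 34375.542 = 40746.5420 km = 4.0746542e+07 m
v_esc = sqrt(2*mu/r) = sqrt(2*3.986e14 / 4.0746542e+07)
v_esc = 4423.2172 m/s = 4.4232 km/s

4.4232 km/s


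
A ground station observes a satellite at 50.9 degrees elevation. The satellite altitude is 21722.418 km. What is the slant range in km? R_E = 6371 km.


h = 21722.418 km, el = 50.9 deg
d = -R_E*sin(el) + sqrt((R_E*sin(el))^2 + 2*R_E*h + h^2)
d = -6371.0000*sin(0.8883726) + sqrt((6371.0000*0.7760464)^2 + 2*6371.0000*21722.418 + 21722.418^2)
d = 22860.4037 km

22860.4037 km


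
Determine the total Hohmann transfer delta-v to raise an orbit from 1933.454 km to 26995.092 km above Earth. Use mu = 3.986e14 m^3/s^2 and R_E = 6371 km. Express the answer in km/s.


r1 = 8304.4540 km = 8.304454e+06 m
r2 = 33366.0920 km = 3.3366092e+07 m
dv1 = sqrt(mu/r1)*(sqrt(2*r2/(r1+r2)) - 1) = 1839.2229 m/s
dv2 = sqrt(mu/r2)*(1 - sqrt(2*r1/(r1+r2))) = 1274.2499 m/s
total dv = |dv1| + |dv2| = 1839.2229 + 1274.2499 = 3113.4728 m/s = 3.1135 km/s

3.1135 km/s


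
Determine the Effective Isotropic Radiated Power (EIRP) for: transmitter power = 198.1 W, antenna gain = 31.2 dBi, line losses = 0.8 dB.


Pt = 198.1 W = 22.9688 dBW
EIRP = Pt_dBW + Gt - losses = 22.9688 + 31.2 - 0.8 = 53.3688 dBW

53.3688 dBW


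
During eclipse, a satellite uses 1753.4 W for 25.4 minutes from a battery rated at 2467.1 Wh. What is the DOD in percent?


E_used = P * t / 60 = 1753.4 * 25.4 / 60 = 742.2727 Wh
DOD = E_used / E_total * 100 = 742.2727 / 2467.1 * 100
DOD = 30.0868 %

30.0868 %


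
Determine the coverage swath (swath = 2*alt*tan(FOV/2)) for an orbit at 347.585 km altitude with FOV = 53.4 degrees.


FOV = 53.4 deg = 0.9320058 rad
swath = 2 * alt * tan(FOV/2) = 2 * 347.585 * tan(0.4660029)
swath = 2 * 347.585 * 0.5029476
swath = 349.6341 km

349.6341 km


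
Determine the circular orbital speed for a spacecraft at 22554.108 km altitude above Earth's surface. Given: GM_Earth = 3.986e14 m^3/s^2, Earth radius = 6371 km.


r = R_E + alt = 6371.0 + 22554.108 = 28925.1080 km = 2.8925108e+07 m
v = sqrt(mu/r) = sqrt(3.986e14 / 2.8925108e+07) = 3712.1982 m/s = 3.7122 km/s

3.7122 km/s


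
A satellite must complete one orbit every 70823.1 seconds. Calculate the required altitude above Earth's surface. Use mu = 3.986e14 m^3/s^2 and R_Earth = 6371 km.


T = 70823.1 s
r = (mu*T^2/(4*pi^2))^(1/3) = (3.986e14 * 70823.1^2 / (4*pi^2))^(1/3)
r = 3.6997792e+07 m = 36997.7921 km
alt = r - R_E = 36997.7921 - 6371 = 30626.7921 km

30626.7921 km


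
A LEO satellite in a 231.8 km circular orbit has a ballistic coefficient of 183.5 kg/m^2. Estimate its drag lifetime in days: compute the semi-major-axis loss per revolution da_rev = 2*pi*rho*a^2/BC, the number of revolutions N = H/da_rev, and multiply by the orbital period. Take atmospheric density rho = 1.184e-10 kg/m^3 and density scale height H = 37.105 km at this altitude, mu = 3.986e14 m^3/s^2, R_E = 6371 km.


a = R_E + alt = 6602.8000 km = 6.6028e+06 m
da_rev = 2*pi*rho*a^2/BC = 2*pi*1.184e-10*(6.6028e+06)^2/183.5 = 176.746893 m per revolution
N = H/da_rev = 37105.0000 m / 176.746893 m = 209.9330 revolutions
P = 2*pi*sqrt(a^3/mu) = 5339.5350 s
lifetime = N*P = 209.9330 * 5339.5350 = 1.1209444e+06 s = 12.9739 days

12.9739 days


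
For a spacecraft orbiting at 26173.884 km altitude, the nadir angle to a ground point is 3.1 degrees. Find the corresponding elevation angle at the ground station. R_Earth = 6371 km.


r = R_E + alt = 32544.8840 km
Law of sines in the satellite / Earth-center / ground-point triangle:
  sin(nadir)/R_E = sin(90 + el)/r  =>  cos(el) = (r/R_E)*sin(nadir)
cos(el) = (32544.8840 / 6371.0000) * sin(3.1 deg) = 0.27625
el = arccos(0.27625) = 73.9635 deg
(Earth-central angle = 90 - nadir - el = 12.9365 deg)

73.9635 degrees


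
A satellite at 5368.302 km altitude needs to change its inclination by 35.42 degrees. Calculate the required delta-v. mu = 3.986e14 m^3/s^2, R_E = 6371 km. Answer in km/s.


r = 11739.3020 km = 1.1739302e+07 m
V = sqrt(mu/r) = 5827.0334 m/s
di = 35.42 deg = 0.6181956 rad
dV = 2*V*sin(di/2) = 2*5827.0334*sin(0.3090978)
dV = 3545.1593 m/s = 3.5452 km/s

3.5452 km/s


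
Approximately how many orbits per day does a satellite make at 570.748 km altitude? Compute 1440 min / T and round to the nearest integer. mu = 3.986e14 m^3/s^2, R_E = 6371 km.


r = 6.941748e+06 m
T = 2*pi*sqrt(r^3/mu) = 5755.9165 s = 95.9319 min
revs/day = 1440 / 95.9319 = 15.0106
Rounded: 15 revolutions per day

15 revolutions per day


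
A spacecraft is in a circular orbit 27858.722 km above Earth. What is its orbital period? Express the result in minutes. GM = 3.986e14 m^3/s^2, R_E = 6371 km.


r = 34229.7220 km = 3.4229722e+07 m
T = 2*pi*sqrt(r^3/mu) = 2*pi*sqrt(4.0106071e+22 / 3.986e14)
T = 63025.4970 s = 1050.4250 min

1050.4250 minutes


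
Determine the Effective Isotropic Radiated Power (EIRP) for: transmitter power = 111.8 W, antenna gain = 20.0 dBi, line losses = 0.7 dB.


Pt = 111.8 W = 20.4844 dBW
EIRP = Pt_dBW + Gt - losses = 20.4844 + 20.0 - 0.7 = 39.7844 dBW

39.7844 dBW


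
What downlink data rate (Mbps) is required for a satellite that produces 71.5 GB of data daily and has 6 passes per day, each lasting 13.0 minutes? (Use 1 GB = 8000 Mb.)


total contact time = 6 * 13.0 * 60 = 4680.0000 s
data = 71.5 GB = 572000.0000 Mb
rate = 572000.0000 / 4680.0000 = 122.2222 Mbps

122.2222 Mbps


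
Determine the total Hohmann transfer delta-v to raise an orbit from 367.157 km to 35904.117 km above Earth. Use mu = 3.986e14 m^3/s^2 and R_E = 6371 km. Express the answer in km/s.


r1 = 6738.1570 km = 6.738157e+06 m
r2 = 42275.1170 km = 4.2275117e+07 m
dv1 = sqrt(mu/r1)*(sqrt(2*r2/(r1+r2)) - 1) = 2410.5265 m/s
dv2 = sqrt(mu/r2)*(1 - sqrt(2*r1/(r1+r2))) = 1460.5134 m/s
total dv = |dv1| + |dv2| = 2410.5265 + 1460.5134 = 3871.0399 m/s = 3.8710 km/s

3.8710 km/s


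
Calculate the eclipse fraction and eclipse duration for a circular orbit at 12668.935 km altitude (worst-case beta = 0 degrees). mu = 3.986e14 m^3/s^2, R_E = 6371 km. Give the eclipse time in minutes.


r = 19039.9350 km
T = 435.7708 min
Eclipse fraction = arcsin(R_E/r)/pi = arcsin(6371.0000/19039.9350)/pi
= arcsin(0.3346125)/pi = 0.1086054
Eclipse duration = 0.1086054 * 435.7708 = 47.3271 min

47.3271 minutes


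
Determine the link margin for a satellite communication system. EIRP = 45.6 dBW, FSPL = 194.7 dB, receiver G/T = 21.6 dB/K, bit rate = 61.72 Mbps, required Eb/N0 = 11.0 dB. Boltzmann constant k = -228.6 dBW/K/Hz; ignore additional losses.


C/N0 = EIRP - FSPL + G/T - k = 45.6 - 194.7 + 21.6 - (-228.6)
C/N0 = 101.1000 dB-Hz
R_b = 61.72 Mbps = 6.172e+07 bps -> 10*log10(R_b) = 77.9043 dB-Hz
Eb/N0 = C/N0 - 10*log10(R_b) = 101.1000 - 77.9043 = 23.1957 dB
Margin = Eb/N0 - Eb/N0_req = 23.1957 - 11.0 = 12.1957 dB (link closes)

12.1957 dB


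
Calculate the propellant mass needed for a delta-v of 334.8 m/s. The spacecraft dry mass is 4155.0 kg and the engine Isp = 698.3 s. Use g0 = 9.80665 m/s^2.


ve = Isp * g0 = 698.3 * 9.80665 = 6847.983695 m/s
mass ratio = exp(dv/ve) = exp(334.8/6847.983695) = 1.05010515
m_prop = m_dry * (mr - 1) = 4155.0 * (1.05010515 - 1)
m_prop = 208.1869 kg

208.1869 kg


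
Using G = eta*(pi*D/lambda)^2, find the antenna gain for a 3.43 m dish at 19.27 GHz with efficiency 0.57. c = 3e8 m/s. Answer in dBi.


lambda = c/f = 3e8 / 1.927e+10 = 0.01556824 m
G = eta*(pi*D/lambda)^2 = 0.57*(pi*3.43/0.01556824)^2
G = 273076.1436 (linear)
G = 10*log10(273076.1436) = 54.3628 dBi

54.3628 dBi


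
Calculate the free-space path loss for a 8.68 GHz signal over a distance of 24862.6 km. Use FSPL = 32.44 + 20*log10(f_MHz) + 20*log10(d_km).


f = 8.68 GHz = 8680.0000 MHz
d = 24862.6 km
FSPL = 32.44 + 20*log10(8680.0000) + 20*log10(24862.6)
FSPL = 32.44 + 78.7704 + 87.9109
FSPL = 199.1213 dB

199.1213 dB


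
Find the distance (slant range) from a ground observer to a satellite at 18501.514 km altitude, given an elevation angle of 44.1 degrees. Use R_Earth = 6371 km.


h = 18501.514 km, el = 44.1 deg
d = -R_E*sin(el) + sqrt((R_E*sin(el))^2 + 2*R_E*h + h^2)
d = -6371.0000*sin(0.7696902) + sqrt((6371.0000*0.6959128)^2 + 2*6371.0000*18501.514 + 18501.514^2)
d = 20014.4409 km

20014.4409 km


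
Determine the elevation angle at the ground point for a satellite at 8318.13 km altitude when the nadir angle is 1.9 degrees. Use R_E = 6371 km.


r = R_E + alt = 14689.1300 km
Law of sines in the satellite / Earth-center / ground-point triangle:
  sin(nadir)/R_E = sin(90 + el)/r  =>  cos(el) = (r/R_E)*sin(nadir)
cos(el) = (14689.1300 / 6371.0000) * sin(1.9 deg) = 0.07644337
el = arccos(0.07644337) = 85.6158 deg
(Earth-central angle = 90 - nadir - el = 2.4842 deg)

85.6158 degrees


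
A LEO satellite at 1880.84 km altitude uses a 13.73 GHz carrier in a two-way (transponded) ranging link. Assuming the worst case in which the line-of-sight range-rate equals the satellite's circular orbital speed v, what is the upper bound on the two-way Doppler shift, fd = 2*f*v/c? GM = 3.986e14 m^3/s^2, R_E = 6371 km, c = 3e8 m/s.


r = 8.25184e+06 m
v = sqrt(mu/r) = 6950.1351 m/s (worst-case radial velocity)
f = 13.73 GHz = 1.373e+10 Hz
fd = 2*f*v/c = 2*1.373e+10*6950.1351/3.0e+08
fd = 636169.0346 Hz

636169.0346 Hz


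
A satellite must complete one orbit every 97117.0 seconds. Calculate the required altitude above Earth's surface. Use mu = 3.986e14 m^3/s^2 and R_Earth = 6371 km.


T = 97117.0 s
r = (mu*T^2/(4*pi^2))^(1/3) = (3.986e14 * 97117.0^2 / (4*pi^2))^(1/3)
r = 4.566562e+07 m = 45665.6200 km
alt = r - R_E = 45665.6200 - 6371 = 39294.6200 km

39294.6200 km


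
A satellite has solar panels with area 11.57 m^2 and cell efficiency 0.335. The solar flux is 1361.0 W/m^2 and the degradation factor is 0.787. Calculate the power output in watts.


P = area * eta * S * degradation
P = 11.57 * 0.335 * 1361.0 * 0.787
P = 4151.5572 W

4151.5572 W


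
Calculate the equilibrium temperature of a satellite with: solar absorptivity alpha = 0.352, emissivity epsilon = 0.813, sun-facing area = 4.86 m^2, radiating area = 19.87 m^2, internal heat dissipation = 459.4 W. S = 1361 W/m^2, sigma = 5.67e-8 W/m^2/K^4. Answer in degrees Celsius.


Numerator = alpha*S*A_sun + Q_int = 0.352*1361*4.86 + 459.4 = 2787.6899 W
Denominator = eps*sigma*A_rad = 0.813*5.67e-8*19.87 = 9.1594938e-07 W/K^4
T^4 = 3.0434978e+09 K^4
T = 234.8785 K = -38.2715 C

-38.2715 degrees Celsius


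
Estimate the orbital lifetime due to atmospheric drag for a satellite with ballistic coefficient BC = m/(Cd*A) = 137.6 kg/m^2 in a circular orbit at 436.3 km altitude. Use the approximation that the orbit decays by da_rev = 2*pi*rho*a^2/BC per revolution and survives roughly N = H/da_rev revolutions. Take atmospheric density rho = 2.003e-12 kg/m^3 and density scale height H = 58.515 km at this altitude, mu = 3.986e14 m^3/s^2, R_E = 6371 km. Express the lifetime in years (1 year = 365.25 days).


a = R_E + alt = 6807.3000 km = 6.8073e+06 m
da_rev = 2*pi*rho*a^2/BC = 2*pi*2.003e-12*(6.8073e+06)^2/137.6 = 4.238305 m per revolution
N = H/da_rev = 58515.0000 m / 4.238305 m = 13806.2281 revolutions
P = 2*pi*sqrt(a^3/mu) = 5589.5077 s
lifetime = N*P = 13806.2281 * 5589.5077 = 7.7170018e+07 s = 893.1715 days
years = 893.1715 / 365.25 = 2.4454 years

2.4454 years


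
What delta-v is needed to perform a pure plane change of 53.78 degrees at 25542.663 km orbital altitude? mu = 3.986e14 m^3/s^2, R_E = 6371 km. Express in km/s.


r = 31913.6630 km = 3.1913663e+07 m
V = sqrt(mu/r) = 3534.1121 m/s
di = 53.78 deg = 0.9386381 rad
dV = 2*V*sin(di/2) = 2*3534.1121*sin(0.469319)
dV = 3196.8097 m/s = 3.1968 km/s

3.1968 km/s


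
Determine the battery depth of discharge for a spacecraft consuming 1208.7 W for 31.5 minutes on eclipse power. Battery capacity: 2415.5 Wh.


E_used = P * t / 60 = 1208.7 * 31.5 / 60 = 634.5675 Wh
DOD = E_used / E_total * 100 = 634.5675 / 2415.5 * 100
DOD = 26.2706 %

26.2706 %


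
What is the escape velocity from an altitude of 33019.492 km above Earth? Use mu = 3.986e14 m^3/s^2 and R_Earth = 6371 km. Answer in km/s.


r = 6371.0 + 33019.492 = 39390.4920 km = 3.9390492e+07 m
v_esc = sqrt(2*mu/r) = sqrt(2*3.986e14 / 3.9390492e+07)
v_esc = 4498.7094 m/s = 4.4987 km/s

4.4987 km/s


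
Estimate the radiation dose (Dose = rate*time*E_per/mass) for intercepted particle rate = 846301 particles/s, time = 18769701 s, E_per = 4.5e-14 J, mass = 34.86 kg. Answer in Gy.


Total energy deposited = rate * time * E_per
  = 846301 * 18769701 * 4.5e-14 = 0.7148168 J
Dose = E_total / mass = 0.7148168 / 34.86
Dose = 0.02050536 Gy

0.0205 Gy


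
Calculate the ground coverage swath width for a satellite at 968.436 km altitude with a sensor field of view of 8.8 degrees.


FOV = 8.8 deg = 0.153589 rad
swath = 2 * alt * tan(FOV/2) = 2 * 968.436 * tan(0.07679449)
swath = 2 * 968.436 * 0.07694581
swath = 149.0342 km

149.0342 km


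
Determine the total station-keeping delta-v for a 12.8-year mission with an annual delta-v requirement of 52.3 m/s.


dV = rate * years = 52.3 * 12.8
dV = 669.4400 m/s

669.4400 m/s


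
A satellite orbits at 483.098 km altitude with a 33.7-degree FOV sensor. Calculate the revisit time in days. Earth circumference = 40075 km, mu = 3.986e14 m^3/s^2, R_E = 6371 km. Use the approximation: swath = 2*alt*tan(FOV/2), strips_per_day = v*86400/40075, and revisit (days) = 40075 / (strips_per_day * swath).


swath = 2*483.098*tan(0.294088) = 292.6320 km
v = sqrt(mu/r) = 7625.9419 m/s = 7.6259 km/s
strips/day = v*86400/40075 = 7.6259*86400/40075 = 16.4412
coverage/day = strips * swath = 16.4412 * 292.6320 = 4811.2240 km
revisit = 40075 / 4811.2240 = 8.3295 days

8.3295 days


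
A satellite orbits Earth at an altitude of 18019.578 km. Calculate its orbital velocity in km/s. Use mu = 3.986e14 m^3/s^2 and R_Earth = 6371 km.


r = R_E + alt = 6371.0 + 18019.578 = 24390.5780 km = 2.4390578e+07 m
v = sqrt(mu/r) = sqrt(3.986e14 / 2.4390578e+07) = 4042.5705 m/s = 4.0426 km/s

4.0426 km/s


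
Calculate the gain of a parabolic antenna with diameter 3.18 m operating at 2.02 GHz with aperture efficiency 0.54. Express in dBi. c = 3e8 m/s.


lambda = c/f = 3e8 / 2.02e+09 = 0.1485149 m
G = eta*(pi*D/lambda)^2 = 0.54*(pi*3.18/0.1485149)^2
G = 2443.4754 (linear)
G = 10*log10(2443.4754) = 33.8801 dBi

33.8801 dBi


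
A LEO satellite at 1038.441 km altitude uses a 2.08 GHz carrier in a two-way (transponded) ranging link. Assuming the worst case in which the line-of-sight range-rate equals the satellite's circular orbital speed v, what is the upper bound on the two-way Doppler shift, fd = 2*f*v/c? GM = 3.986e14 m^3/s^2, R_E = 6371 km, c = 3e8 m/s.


r = 7.409441e+06 m
v = sqrt(mu/r) = 7334.5914 m/s (worst-case radial velocity)
f = 2.08 GHz = 2.08e+09 Hz
fd = 2*f*v/c = 2*2.08e+09*7334.5914/3.0e+08
fd = 101706.3341 Hz

101706.3341 Hz


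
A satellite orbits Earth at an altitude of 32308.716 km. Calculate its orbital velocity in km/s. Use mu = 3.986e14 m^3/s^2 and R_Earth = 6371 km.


r = R_E + alt = 6371.0 + 32308.716 = 38679.7160 km = 3.8679716e+07 m
v = sqrt(mu/r) = sqrt(3.986e14 / 3.8679716e+07) = 3210.1624 m/s = 3.2102 km/s

3.2102 km/s


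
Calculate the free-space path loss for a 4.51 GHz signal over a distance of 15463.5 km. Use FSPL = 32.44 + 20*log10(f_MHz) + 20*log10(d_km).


f = 4.51 GHz = 4510.0000 MHz
d = 15463.5 km
FSPL = 32.44 + 20*log10(4510.0000) + 20*log10(15463.5)
FSPL = 32.44 + 73.0835 + 83.7862
FSPL = 189.3097 dB

189.3097 dB


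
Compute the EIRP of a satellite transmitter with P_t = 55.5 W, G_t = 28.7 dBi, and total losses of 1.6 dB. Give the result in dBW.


Pt = 55.5 W = 17.4429 dBW
EIRP = Pt_dBW + Gt - losses = 17.4429 + 28.7 - 1.6 = 44.5429 dBW

44.5429 dBW


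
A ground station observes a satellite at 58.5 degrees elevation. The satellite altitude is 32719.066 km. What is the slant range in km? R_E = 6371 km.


h = 32719.066 km, el = 58.5 deg
d = -R_E*sin(el) + sqrt((R_E*sin(el))^2 + 2*R_E*h + h^2)
d = -6371.0000*sin(1.0210) + sqrt((6371.0000*0.8526402)^2 + 2*6371.0000*32719.066 + 32719.066^2)
d = 33515.8987 km

33515.8987 km


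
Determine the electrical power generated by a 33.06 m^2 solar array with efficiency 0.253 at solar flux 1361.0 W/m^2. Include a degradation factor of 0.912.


P = area * eta * S * degradation
P = 33.06 * 0.253 * 1361.0 * 0.912
P = 10381.8879 W

10381.8879 W


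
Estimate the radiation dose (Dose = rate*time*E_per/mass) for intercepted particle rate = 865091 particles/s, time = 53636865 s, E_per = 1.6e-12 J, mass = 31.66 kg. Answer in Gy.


Total energy deposited = rate * time * E_per
  = 865091 * 53636865 * 1.6e-12 = 74.2412 J
Dose = E_total / mass = 74.2412 / 31.66
Dose = 2.3450 Gy

2.3450 Gy


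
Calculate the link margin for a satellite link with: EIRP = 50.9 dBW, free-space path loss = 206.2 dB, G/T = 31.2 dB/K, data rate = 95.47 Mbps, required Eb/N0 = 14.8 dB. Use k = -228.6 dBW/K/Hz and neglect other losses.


C/N0 = EIRP - FSPL + G/T - k = 50.9 - 206.2 + 31.2 - (-228.6)
C/N0 = 104.5000 dB-Hz
R_b = 95.47 Mbps = 9.547e+07 bps -> 10*log10(R_b) = 79.7987 dB-Hz
Eb/N0 = C/N0 - 10*log10(R_b) = 104.5000 - 79.7987 = 24.7013 dB
Margin = Eb/N0 - Eb/N0_req = 24.7013 - 14.8 = 9.9013 dB (link closes)

9.9013 dB


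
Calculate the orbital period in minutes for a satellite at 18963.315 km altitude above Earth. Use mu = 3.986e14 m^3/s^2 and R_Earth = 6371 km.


r = 25334.3150 km = 2.5334315e+07 m
T = 2*pi*sqrt(r^3/mu) = 2*pi*sqrt(1.626026e+22 / 3.986e14)
T = 40130.5369 s = 668.8423 min

668.8423 minutes


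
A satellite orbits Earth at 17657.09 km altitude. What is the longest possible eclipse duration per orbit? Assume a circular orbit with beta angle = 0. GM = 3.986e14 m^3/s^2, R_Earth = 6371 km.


r = 24028.0900 km
T = 617.7871 min
Eclipse fraction = arcsin(R_E/r)/pi = arcsin(6371.0000/24028.0900)/pi
= arcsin(0.265148)/pi = 0.08542082
Eclipse duration = 0.08542082 * 617.7871 = 52.7719 min

52.7719 minutes


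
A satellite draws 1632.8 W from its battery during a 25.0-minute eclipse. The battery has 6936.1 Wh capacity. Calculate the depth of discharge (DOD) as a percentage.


E_used = P * t / 60 = 1632.8 * 25.0 / 60 = 680.3333 Wh
DOD = E_used / E_total * 100 = 680.3333 / 6936.1 * 100
DOD = 9.8086 %

9.8086 %


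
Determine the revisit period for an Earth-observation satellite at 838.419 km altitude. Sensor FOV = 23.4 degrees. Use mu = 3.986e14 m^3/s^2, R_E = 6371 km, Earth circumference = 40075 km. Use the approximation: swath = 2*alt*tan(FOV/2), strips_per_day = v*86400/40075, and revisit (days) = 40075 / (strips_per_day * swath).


swath = 2*838.419*tan(0.2042035) = 347.2565 km
v = sqrt(mu/r) = 7435.6427 m/s = 7.4356 km/s
strips/day = v*86400/40075 = 7.4356*86400/40075 = 16.0309
coverage/day = strips * swath = 16.0309 * 347.2565 = 5566.8440 km
revisit = 40075 / 5566.8440 = 7.1989 days

7.1989 days


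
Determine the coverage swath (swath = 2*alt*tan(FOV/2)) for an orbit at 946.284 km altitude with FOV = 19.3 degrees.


FOV = 19.3 deg = 0.3368485 rad
swath = 2 * alt * tan(FOV/2) = 2 * 946.284 * tan(0.1684243)
swath = 2 * 946.284 * 0.1700351
swath = 321.8030 km

321.8030 km


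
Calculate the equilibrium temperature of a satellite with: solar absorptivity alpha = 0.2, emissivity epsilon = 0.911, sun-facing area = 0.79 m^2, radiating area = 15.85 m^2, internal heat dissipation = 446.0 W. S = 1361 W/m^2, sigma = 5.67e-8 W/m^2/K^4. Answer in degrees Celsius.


Numerator = alpha*S*A_sun + Q_int = 0.2*1361*0.79 + 446.0 = 661.0380 W
Denominator = eps*sigma*A_rad = 0.911*5.67e-8*15.85 = 8.1871114e-07 W/K^4
T^4 = 8.0741297e+08 K^4
T = 168.5675 K = -104.5825 C

-104.5825 degrees Celsius


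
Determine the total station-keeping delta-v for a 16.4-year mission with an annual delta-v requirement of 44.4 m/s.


dV = rate * years = 44.4 * 16.4
dV = 728.1600 m/s

728.1600 m/s


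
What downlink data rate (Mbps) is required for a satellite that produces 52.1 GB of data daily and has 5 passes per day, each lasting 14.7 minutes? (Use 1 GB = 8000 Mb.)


total contact time = 5 * 14.7 * 60 = 4410.0000 s
data = 52.1 GB = 416800.0000 Mb
rate = 416800.0000 / 4410.0000 = 94.5125 Mbps

94.5125 Mbps


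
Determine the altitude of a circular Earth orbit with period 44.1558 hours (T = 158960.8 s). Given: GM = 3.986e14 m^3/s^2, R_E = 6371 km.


T = 158960.8 s
r = (mu*T^2/(4*pi^2))^(1/3) = (3.986e14 * 158960.8^2 / (4*pi^2))^(1/3)
r = 6.3423842e+07 m = 63423.8419 km
alt = r - R_E = 63423.8419 - 6371 = 57052.8419 km

57052.8419 km


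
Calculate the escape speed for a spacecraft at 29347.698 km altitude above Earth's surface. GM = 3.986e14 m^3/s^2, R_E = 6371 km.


r = 6371.0 + 29347.698 = 35718.6980 km = 3.5718698e+07 m
v_esc = sqrt(2*mu/r) = sqrt(2*3.986e14 / 3.5718698e+07)
v_esc = 4724.2822 m/s = 4.7243 km/s

4.7243 km/s


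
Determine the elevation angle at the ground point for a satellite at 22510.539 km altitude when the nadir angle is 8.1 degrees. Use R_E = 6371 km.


r = R_E + alt = 28881.5390 km
Law of sines in the satellite / Earth-center / ground-point triangle:
  sin(nadir)/R_E = sin(90 + el)/r  =>  cos(el) = (r/R_E)*sin(nadir)
cos(el) = (28881.5390 / 6371.0000) * sin(8.1 deg) = 0.638745
el = arccos(0.638745) = 50.3017 deg
(Earth-central angle = 90 - nadir - el = 31.5983 deg)

50.3017 degrees


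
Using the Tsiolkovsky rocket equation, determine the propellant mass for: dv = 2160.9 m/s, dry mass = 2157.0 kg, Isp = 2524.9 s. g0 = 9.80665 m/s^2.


ve = Isp * g0 = 2524.9 * 9.80665 = 24760.810585 m/s
mass ratio = exp(dv/ve) = exp(2160.9/24760.810585) = 1.09119232
m_prop = m_dry * (mr - 1) = 2157.0 * (1.09119232 - 1)
m_prop = 196.7018 kg

196.7018 kg


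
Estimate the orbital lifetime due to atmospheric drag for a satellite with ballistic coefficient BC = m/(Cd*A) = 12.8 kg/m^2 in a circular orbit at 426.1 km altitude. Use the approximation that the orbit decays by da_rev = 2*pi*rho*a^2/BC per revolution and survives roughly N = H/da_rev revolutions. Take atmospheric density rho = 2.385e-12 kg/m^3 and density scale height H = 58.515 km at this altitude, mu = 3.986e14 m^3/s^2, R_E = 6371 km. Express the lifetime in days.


a = R_E + alt = 6797.1000 km = 6.7971e+06 m
da_rev = 2*pi*rho*a^2/BC = 2*pi*2.385e-12*(6.7971e+06)^2/12.8 = 54.088583 m per revolution
N = H/da_rev = 58515.0000 m / 54.088583 m = 1081.8364 revolutions
P = 2*pi*sqrt(a^3/mu) = 5576.9495 s
lifetime = N*P = 1081.8364 * 5576.9495 = 6.0333472e+06 s = 69.8304 days

69.8304 days


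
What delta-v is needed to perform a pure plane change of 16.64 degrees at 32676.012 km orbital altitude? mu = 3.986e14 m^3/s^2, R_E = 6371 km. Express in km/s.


r = 39047.0120 km = 3.9047012e+07 m
V = sqrt(mu/r) = 3195.0286 m/s
di = 16.64 deg = 0.2904228 rad
dV = 2*V*sin(di/2) = 2*3195.0286*sin(0.1452114)
dV = 924.6515 m/s = 0.9246515 km/s

0.9247 km/s


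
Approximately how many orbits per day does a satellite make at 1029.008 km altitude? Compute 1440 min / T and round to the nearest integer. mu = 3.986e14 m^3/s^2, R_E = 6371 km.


r = 7.400008e+06 m
T = 2*pi*sqrt(r^3/mu) = 6335.1880 s = 105.5865 min
revs/day = 1440 / 105.5865 = 13.6381
Rounded: 14 revolutions per day

14 revolutions per day


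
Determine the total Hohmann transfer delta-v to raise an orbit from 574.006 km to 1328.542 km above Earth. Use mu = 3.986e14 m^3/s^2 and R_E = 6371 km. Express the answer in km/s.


r1 = 6945.0060 km = 6.945006e+06 m
r2 = 7699.5420 km = 7.699542e+06 m
dv1 = sqrt(mu/r1)*(sqrt(2*r2/(r1+r2)) - 1) = 192.7158 m/s
dv2 = sqrt(mu/r2)*(1 - sqrt(2*r1/(r1+r2))) = 187.8086 m/s
total dv = |dv1| + |dv2| = 192.7158 + 187.8086 = 380.5244 m/s = 0.3805244 km/s

0.3805 km/s


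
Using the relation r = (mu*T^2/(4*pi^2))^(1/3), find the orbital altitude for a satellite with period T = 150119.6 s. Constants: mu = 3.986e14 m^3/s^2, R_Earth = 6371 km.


T = 150119.6 s
r = (mu*T^2/(4*pi^2))^(1/3) = (3.986e14 * 150119.6^2 / (4*pi^2))^(1/3)
r = 6.1049782e+07 m = 61049.7821 km
alt = r - R_E = 61049.7821 - 6371 = 54678.7821 km

54678.7821 km


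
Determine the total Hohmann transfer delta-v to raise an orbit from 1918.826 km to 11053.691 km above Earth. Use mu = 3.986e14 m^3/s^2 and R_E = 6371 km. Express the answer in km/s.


r1 = 8289.8260 km = 8.289826e+06 m
r2 = 17424.6910 km = 1.7424691e+07 m
dv1 = sqrt(mu/r1)*(sqrt(2*r2/(r1+r2)) - 1) = 1138.2369 m/s
dv2 = sqrt(mu/r2)*(1 - sqrt(2*r1/(r1+r2))) = 942.3706 m/s
total dv = |dv1| + |dv2| = 1138.2369 + 942.3706 = 2080.6075 m/s = 2.0806 km/s

2.0806 km/s


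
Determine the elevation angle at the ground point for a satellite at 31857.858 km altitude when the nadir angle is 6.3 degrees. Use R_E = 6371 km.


r = R_E + alt = 38228.8580 km
Law of sines in the satellite / Earth-center / ground-point triangle:
  sin(nadir)/R_E = sin(90 + el)/r  =>  cos(el) = (r/R_E)*sin(nadir)
cos(el) = (38228.8580 / 6371.0000) * sin(6.3 deg) = 0.6584551
el = arccos(0.6584551) = 48.8178 deg
(Earth-central angle = 90 - nadir - el = 34.8822 deg)

48.8178 degrees


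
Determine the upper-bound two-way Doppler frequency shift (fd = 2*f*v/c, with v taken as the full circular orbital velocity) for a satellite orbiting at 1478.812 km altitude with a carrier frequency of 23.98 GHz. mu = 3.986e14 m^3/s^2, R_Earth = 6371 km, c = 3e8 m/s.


r = 7.849812e+06 m
v = sqrt(mu/r) = 7125.8884 m/s (worst-case radial velocity)
f = 23.98 GHz = 2.398e+10 Hz
fd = 2*f*v/c = 2*2.398e+10*7125.8884/3.0e+08
fd = 1.139192e+06 Hz

1.1392e+06 Hz


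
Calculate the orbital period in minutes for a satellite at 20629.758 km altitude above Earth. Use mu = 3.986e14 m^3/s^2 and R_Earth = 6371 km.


r = 27000.7580 km = 2.7000758e+07 m
T = 2*pi*sqrt(r^3/mu) = 2*pi*sqrt(1.9684658e+22 / 3.986e14)
T = 44154.5188 s = 735.9086 min

735.9086 minutes


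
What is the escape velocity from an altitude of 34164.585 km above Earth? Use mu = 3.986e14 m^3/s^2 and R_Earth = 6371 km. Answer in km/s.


r = 6371.0 + 34164.585 = 40535.5850 km = 4.0535585e+07 m
v_esc = sqrt(2*mu/r) = sqrt(2*3.986e14 / 4.0535585e+07)
v_esc = 4434.7120 m/s = 4.4347 km/s

4.4347 km/s


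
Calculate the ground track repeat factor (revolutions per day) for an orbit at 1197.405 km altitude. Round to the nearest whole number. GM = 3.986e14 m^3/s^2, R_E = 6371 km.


r = 7.568405e+06 m
T = 2*pi*sqrt(r^3/mu) = 6552.6620 s = 109.2110 min
revs/day = 1440 / 109.2110 = 13.1855
Rounded: 13 revolutions per day

13 revolutions per day


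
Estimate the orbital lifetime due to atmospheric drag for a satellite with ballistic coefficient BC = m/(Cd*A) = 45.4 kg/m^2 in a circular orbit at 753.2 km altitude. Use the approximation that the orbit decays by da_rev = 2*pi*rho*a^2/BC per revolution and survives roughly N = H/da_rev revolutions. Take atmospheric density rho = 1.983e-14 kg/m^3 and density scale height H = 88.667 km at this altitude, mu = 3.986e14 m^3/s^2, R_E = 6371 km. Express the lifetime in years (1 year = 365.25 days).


a = R_E + alt = 7124.2000 km = 7.1242e+06 m
da_rev = 2*pi*rho*a^2/BC = 2*pi*1.983e-14*(7.1242e+06)^2/45.4 = 0.139289678 m per revolution
N = H/da_rev = 88667.0000 m / 0.139289678 m = 636565.4727 revolutions
P = 2*pi*sqrt(a^3/mu) = 5984.3278 s
lifetime = N*P = 636565.4727 * 5984.3278 = 3.8094165e+09 s = 44090.4683 days
years = 44090.4683 / 365.25 = 120.7131 years

120.7131 years


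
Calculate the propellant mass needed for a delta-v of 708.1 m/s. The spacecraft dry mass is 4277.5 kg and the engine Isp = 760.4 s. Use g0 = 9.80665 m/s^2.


ve = Isp * g0 = 760.4 * 9.80665 = 7456.976660 m/s
mass ratio = exp(dv/ve) = exp(708.1/7456.976660) = 1.09961273
m_prop = m_dry * (mr - 1) = 4277.5 * (1.09961273 - 1)
m_prop = 426.0935 kg

426.0935 kg


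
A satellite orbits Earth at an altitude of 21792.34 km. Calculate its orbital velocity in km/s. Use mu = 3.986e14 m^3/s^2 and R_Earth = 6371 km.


r = R_E + alt = 6371.0 + 21792.34 = 28163.3400 km = 2.816334e+07 m
v = sqrt(mu/r) = sqrt(3.986e14 / 2.816334e+07) = 3762.0674 m/s = 3.7621 km/s

3.7621 km/s


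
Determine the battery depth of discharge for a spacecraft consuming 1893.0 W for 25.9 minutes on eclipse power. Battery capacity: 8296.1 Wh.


E_used = P * t / 60 = 1893.0 * 25.9 / 60 = 817.1450 Wh
DOD = E_used / E_total * 100 = 817.1450 / 8296.1 * 100
DOD = 9.8497 %

9.8497 %


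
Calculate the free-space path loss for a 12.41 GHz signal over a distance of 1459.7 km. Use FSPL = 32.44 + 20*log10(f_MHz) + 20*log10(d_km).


f = 12.41 GHz = 12410.0000 MHz
d = 1459.7 km
FSPL = 32.44 + 20*log10(12410.0000) + 20*log10(1459.7)
FSPL = 32.44 + 81.8754 + 63.2853
FSPL = 177.6007 dB

177.6007 dB


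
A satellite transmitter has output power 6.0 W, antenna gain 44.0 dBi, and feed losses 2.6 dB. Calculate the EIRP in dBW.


Pt = 6.0 W = 7.7815 dBW
EIRP = Pt_dBW + Gt - losses = 7.7815 + 44.0 - 2.6 = 49.1815 dBW

49.1815 dBW


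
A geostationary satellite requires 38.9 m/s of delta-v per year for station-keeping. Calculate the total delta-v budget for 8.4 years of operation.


dV = rate * years = 38.9 * 8.4
dV = 326.7600 m/s

326.7600 m/s


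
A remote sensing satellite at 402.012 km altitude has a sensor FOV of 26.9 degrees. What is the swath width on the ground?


FOV = 26.9 deg = 0.4694936 rad
swath = 2 * alt * tan(FOV/2) = 2 * 402.012 * tan(0.2347468)
swath = 2 * 402.012 * 0.239156
swath = 192.2872 km

192.2872 km


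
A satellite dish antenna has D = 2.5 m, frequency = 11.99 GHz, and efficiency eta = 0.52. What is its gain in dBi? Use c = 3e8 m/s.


lambda = c/f = 3e8 / 1.199e+10 = 0.02502085 m
G = eta*(pi*D/lambda)^2 = 0.52*(pi*2.5/0.02502085)^2
G = 51236.4420 (linear)
G = 10*log10(51236.4420) = 47.0958 dBi

47.0958 dBi


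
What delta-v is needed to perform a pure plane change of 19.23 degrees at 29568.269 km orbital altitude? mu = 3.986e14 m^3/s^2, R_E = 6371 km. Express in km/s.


r = 35939.2690 km = 3.5939269e+07 m
V = sqrt(mu/r) = 3330.3051 m/s
di = 19.23 deg = 0.3356268 rad
dV = 2*V*sin(di/2) = 2*3330.3051*sin(0.1678134)
dV = 1112.5009 m/s = 1.1125 km/s

1.1125 km/s
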